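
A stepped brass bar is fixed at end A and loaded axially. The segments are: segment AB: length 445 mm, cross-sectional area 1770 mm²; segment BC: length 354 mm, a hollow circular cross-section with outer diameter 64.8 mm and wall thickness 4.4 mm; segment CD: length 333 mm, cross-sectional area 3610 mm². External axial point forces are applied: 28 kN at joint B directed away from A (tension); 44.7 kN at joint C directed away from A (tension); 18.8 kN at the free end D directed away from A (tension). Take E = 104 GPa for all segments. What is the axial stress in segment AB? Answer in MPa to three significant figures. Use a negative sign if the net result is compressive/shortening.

Internal axial forces (sectioning from the free end, tension +): N_CD = 18.8 kN, N_BC = 63.5 kN, N_AB = 91.5 kN.
σ_AB = N_AB/A_AB = 91500/1770 = 51.69 MPa.

51.7 MPa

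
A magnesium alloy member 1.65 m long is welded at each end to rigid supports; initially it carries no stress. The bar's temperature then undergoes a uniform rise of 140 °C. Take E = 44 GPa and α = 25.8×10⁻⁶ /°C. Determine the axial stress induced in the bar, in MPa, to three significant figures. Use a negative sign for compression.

-159 MPa

Free thermal expansion αLΔT = 25.8e-6 · 1650 · 140 = 5.96 mm.
The walls impose strain ε = −(5.96)/1650 = -3.6120e-03; σ = Eε = 44000 · -3.6120e-03 = -158.9 MPa.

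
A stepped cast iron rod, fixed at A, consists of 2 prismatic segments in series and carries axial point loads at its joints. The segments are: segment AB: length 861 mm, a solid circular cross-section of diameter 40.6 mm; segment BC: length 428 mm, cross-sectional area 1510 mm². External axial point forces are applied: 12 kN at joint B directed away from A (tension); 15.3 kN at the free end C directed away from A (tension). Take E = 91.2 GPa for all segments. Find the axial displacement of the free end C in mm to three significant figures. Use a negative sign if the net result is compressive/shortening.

Internal axial forces (sectioning from the free end, tension +): N_BC = 15.3 kN, N_AB = 27.3 kN.
A_AB = 1295 mm².
δ_AB = 27300·861/(1295·91200) = 0.1991 mm
δ_BC = 15300·428/(1510·91200) = 0.04755 mm
δ = Σδ_i = 0.2466 mm.

0.247 mm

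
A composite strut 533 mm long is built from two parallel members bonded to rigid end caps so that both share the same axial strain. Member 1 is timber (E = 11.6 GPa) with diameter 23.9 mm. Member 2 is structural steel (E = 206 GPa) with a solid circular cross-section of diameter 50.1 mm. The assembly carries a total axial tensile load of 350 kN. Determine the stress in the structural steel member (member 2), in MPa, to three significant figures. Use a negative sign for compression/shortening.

A_1 = 448.6 mm².
A_2 = 1971 mm².
Equal strain + equilibrium ⇒ each member carries load in proportion to AE: A₁E₁ = 5204000 N, A₂E₂ = 406100000 N, ΣAE = 411300000 N.
σ₂ = P·E₂/ΣAE = 350000·206000/411300000 = 175.3 MPa.

175 MPa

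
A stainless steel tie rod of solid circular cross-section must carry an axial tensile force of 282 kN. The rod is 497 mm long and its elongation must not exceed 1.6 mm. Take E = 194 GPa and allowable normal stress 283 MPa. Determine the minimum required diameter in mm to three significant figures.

Required area A ≥ P/σ_allow = 282000/283 = 996.5 mm².
For a solid circular section, d ≥ √(4A/π) = 35.62 mm.
Elongation limit: A ≥ PL/(Eδ_allow) = 282000·497/(194000·1.6) = 451.5 mm² ⇒ d ≥ 23.98 mm.
The stress limit governs.

35.6 mm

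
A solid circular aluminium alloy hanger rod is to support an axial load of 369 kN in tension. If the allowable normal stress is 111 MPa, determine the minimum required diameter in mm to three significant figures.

65.1 mm

Required area A ≥ P/σ_allow = 369000/111 = 3324 mm².
For a solid circular section, d ≥ √(4A/π) = 65.06 mm.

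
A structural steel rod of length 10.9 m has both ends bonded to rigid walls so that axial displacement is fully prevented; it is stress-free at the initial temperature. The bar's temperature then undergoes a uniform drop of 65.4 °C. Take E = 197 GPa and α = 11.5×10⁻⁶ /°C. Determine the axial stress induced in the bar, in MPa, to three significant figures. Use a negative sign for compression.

148 MPa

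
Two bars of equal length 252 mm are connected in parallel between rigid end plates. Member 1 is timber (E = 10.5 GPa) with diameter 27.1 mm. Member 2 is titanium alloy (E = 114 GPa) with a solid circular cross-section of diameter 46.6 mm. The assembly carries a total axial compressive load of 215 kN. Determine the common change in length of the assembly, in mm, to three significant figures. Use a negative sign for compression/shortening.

-0.270 mm

A_1 = 576.8 mm².
A_2 = 1706 mm².
Equal strain + equilibrium ⇒ each member carries load in proportion to AE: A₁E₁ = 6056000 N, A₂E₂ = 194400000 N, ΣAE = 200500000 N.
δ = PL/ΣAE = -215000·252/200500000 = -0.2702 mm.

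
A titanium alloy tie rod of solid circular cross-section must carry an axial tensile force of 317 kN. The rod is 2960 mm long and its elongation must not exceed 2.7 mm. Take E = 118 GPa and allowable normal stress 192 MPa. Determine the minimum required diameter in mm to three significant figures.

61.2 mm

Required area A ≥ P/σ_allow = 317000/192 = 1651 mm².
For a solid circular section, d ≥ √(4A/π) = 45.85 mm.
Elongation limit: A ≥ PL/(Eδ_allow) = 317000·2960/(118000·2.7) = 2945 mm² ⇒ d ≥ 61.24 mm.
The elongation limit governs.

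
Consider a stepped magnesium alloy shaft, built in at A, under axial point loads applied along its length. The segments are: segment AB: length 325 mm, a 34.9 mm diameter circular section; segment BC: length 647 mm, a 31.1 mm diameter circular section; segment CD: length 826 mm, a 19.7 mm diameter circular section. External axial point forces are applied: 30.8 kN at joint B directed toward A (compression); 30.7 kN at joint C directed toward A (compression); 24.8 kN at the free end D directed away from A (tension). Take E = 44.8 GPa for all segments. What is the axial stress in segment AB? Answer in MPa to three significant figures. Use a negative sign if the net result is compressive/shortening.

Internal axial forces (sectioning from the free end, tension +): N_CD = 24.8 kN, N_BC = -5.9 kN, N_AB = -36.7 kN.
A_AB = 956.6 mm².
σ_AB = N_AB/A_AB = -36700/956.6 = -38.36 MPa.

-38.4 MPa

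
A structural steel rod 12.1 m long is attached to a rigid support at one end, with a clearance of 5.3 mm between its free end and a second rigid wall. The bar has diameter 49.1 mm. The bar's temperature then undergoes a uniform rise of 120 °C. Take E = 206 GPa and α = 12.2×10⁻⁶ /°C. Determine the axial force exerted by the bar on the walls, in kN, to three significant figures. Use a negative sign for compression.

-400 kN

Free thermal expansion αLΔT = 12.2e-6 · 12100 · 120 = 17.71 mm.
The walls engage after the gap closes; constrained expansion = 17.71 − 5.3 = 12.41 mm.
The walls impose strain ε = −(12.41)/12100 = -1.0260e-03; σ = Eε = 206000 · -1.0260e-03 = -211.4 MPa.
Wall reaction R = σ·A = -211.4·1893 = -400200 N = -400.2 kN.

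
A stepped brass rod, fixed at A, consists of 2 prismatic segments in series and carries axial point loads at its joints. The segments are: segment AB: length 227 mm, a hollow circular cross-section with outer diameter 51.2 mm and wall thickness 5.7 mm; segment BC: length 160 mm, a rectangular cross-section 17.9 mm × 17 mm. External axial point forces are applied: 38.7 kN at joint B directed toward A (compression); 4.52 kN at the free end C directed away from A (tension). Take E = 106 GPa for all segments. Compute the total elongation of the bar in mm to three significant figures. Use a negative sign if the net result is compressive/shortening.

Internal axial forces (sectioning from the free end, tension +): N_BC = 4.52 kN, N_AB = -34.18 kN.
A_AB = 814.8 mm².
A_BC = 304.3 mm².
δ_AB = -34180·227/(814.8·106000) = -0.08984 mm
δ_BC = 4520·160/(304.3·106000) = 0.02242 mm
δ = Σδ_i = -0.06742 mm.

-0.0674 mm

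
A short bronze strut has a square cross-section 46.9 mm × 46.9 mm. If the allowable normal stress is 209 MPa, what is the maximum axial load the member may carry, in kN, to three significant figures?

460 kN

A = 2200 mm².
P_max = σ_allow · A = 209 · 2200 = 459700 N = 459.7 kN.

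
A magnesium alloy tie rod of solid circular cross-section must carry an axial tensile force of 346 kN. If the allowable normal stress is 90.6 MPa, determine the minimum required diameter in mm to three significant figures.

Required area A ≥ P/σ_allow = 346000/90.6 = 3819 mm².
For a solid circular section, d ≥ √(4A/π) = 69.73 mm.

69.7 mm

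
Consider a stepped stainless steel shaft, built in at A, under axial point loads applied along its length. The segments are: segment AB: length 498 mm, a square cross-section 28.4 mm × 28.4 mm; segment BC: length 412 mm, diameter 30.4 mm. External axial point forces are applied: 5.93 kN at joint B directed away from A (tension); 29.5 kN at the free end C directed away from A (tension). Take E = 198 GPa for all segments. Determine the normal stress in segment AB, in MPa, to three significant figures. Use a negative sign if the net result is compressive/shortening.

43.9 MPa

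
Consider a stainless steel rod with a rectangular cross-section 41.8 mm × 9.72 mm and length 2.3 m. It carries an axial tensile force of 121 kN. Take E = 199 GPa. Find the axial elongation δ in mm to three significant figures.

A = 406.3 mm².
δ_mech = NL/(AE) = 121000·2300/(406.3·199000) = 3.442 mm.

3.44 mm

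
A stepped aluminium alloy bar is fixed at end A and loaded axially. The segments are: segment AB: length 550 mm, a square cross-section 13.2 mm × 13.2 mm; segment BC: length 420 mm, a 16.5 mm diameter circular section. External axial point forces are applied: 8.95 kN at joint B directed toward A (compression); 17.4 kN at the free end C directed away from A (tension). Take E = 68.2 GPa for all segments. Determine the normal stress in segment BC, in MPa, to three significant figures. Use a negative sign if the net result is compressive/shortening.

Internal axial forces (sectioning from the free end, tension +): N_BC = 17.4 kN, N_AB = 8.45 kN.
A_BC = 213.8 mm².
σ_BC = N_BC/A_BC = 17400/213.8 = 81.38 MPa.

81.4 MPa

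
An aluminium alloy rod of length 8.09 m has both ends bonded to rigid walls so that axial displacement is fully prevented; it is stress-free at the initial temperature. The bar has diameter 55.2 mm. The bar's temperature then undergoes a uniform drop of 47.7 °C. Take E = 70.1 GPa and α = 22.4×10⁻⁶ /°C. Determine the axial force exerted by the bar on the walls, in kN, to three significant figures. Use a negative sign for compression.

179 kN

Free thermal expansion αLΔT = 22.4e-6 · 8090 · -47.7 = -8.644 mm.
The walls impose strain ε = −(-8.644)/8090 = 1.0685e-03; σ = Eε = 70100 · 1.0685e-03 = 74.9 MPa.
Wall reaction R = σ·A = 74.9·2393 = 179200 N = 179.2 kN.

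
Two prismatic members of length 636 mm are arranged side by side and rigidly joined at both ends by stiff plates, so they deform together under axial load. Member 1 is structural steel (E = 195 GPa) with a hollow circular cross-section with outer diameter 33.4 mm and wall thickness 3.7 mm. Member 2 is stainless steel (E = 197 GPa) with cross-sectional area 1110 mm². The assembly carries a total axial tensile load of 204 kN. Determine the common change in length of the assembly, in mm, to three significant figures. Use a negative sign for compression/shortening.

0.454 mm

A_1 = 345.2 mm².
Equal strain + equilibrium ⇒ each member carries load in proportion to AE: A₁E₁ = 67320000 N, A₂E₂ = 218700000 N, ΣAE = 286000000 N.
δ = PL/ΣAE = 204000·636/286000000 = 0.4537 mm.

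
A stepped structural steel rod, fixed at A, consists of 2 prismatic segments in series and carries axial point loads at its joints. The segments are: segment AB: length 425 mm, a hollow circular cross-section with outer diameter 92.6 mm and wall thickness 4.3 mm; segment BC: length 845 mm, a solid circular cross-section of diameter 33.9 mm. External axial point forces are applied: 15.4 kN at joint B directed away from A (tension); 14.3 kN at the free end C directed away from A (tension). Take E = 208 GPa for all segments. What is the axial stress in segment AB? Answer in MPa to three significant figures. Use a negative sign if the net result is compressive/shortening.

24.9 MPa

Internal axial forces (sectioning from the free end, tension +): N_BC = 14.3 kN, N_AB = 29.7 kN.
A_AB = 1193 mm².
σ_AB = N_AB/A_AB = 29700/1193 = 24.9 MPa.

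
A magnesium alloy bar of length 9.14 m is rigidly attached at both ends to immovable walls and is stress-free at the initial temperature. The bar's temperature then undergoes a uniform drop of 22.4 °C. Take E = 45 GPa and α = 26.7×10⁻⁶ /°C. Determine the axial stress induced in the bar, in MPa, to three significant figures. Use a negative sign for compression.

26.9 MPa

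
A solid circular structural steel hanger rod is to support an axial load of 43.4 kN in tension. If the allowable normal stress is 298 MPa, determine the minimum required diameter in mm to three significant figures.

13.6 mm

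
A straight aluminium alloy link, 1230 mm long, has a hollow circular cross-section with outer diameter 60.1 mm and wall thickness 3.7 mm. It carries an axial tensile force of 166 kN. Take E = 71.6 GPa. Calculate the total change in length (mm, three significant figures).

A = 655.6 mm².
δ_mech = NL/(AE) = 166000·1230/(655.6·71600) = 4.35 mm.

4.35 mm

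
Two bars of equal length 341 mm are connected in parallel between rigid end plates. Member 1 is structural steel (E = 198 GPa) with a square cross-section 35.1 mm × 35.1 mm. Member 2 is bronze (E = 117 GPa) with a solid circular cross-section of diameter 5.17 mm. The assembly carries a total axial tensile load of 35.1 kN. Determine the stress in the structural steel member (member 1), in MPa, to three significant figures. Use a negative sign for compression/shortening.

A_1 = 1232 mm².
A_2 = 20.99 mm².
Equal strain + equilibrium ⇒ each member carries load in proportion to AE: A₁E₁ = 243900000 N, A₂E₂ = 2456000 N, ΣAE = 246400000 N.
σ₁ = P·E₁/ΣAE = 35100·198000/246400000 = 28.21 MPa.

28.2 MPa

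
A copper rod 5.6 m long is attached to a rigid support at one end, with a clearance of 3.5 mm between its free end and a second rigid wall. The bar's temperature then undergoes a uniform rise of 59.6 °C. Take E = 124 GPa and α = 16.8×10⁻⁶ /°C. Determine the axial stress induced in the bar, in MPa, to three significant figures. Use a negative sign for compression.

-46.7 MPa

Free thermal expansion αLΔT = 16.8e-6 · 5600 · 59.6 = 5.607 mm.
The walls engage after the gap closes; constrained expansion = 5.607 − 3.5 = 2.107 mm.
The walls impose strain ε = −(2.107)/5600 = -3.7628e-04; σ = Eε = 124000 · -3.7628e-04 = -46.66 MPa.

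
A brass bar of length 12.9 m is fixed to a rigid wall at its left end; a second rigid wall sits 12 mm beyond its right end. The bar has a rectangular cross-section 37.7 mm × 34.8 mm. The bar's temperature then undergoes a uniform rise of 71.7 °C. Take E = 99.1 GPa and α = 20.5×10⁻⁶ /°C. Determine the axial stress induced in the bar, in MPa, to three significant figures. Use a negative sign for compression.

Free thermal expansion αLΔT = 20.5e-6 · 12900 · 71.7 = 18.96 mm.
The walls engage after the gap closes; constrained expansion = 18.96 − 12 = 6.961 mm.
The walls impose strain ε = −(6.961)/12900 = -5.3962e-04; σ = Eε = 99100 · -5.3962e-04 = -53.48 MPa.

-53.5 MPa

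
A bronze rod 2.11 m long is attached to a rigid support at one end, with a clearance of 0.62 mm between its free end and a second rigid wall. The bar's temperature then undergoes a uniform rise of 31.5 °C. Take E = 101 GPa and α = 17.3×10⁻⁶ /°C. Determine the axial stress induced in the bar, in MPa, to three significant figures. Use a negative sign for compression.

Free thermal expansion αLΔT = 17.3e-6 · 2110 · 31.5 = 1.15 mm.
The walls engage after the gap closes; constrained expansion = 1.15 − 0.62 = 0.5298 mm.
The walls impose strain ε = −(0.5298)/2110 = -2.5111e-04; σ = Eε = 101000 · -2.5111e-04 = -25.36 MPa.

-25.4 MPa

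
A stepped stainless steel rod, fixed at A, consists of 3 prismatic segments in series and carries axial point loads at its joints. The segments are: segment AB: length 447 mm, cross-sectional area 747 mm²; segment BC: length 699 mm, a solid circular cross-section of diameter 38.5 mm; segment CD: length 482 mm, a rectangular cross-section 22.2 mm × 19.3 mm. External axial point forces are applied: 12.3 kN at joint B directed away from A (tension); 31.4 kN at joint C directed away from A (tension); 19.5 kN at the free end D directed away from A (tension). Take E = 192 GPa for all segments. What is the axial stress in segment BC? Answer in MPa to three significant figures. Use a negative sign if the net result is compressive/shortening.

Internal axial forces (sectioning from the free end, tension +): N_CD = 19.5 kN, N_BC = 50.9 kN, N_AB = 63.2 kN.
A_BC = 1164 mm².
σ_BC = N_BC/A_BC = 50900/1164 = 43.72 MPa.

43.7 MPa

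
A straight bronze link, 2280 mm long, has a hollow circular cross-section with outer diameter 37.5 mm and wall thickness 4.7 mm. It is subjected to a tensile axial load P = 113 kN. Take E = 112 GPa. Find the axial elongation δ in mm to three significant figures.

A = 484.3 mm².
δ_mech = NL/(AE) = 113000·2280/(484.3·112000) = 4.75 mm.

4.75 mm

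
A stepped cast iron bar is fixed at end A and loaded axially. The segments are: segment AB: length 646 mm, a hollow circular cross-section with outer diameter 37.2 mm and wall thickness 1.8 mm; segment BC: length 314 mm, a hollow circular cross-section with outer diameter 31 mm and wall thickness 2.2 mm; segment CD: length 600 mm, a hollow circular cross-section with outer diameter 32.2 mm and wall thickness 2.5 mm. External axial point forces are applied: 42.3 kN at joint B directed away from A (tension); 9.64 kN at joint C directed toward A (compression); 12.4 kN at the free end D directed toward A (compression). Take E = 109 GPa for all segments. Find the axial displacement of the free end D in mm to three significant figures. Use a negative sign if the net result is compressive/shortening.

-0.0118 mm

Internal axial forces (sectioning from the free end, tension +): N_CD = -12.4 kN, N_BC = -22.04 kN, N_AB = 20.26 kN.
A_AB = 200.2 mm².
A_BC = 199.1 mm².
A_CD = 233.3 mm².
δ_AB = 20260·646/(200.2·109000) = 0.5998 mm
δ_BC = -22040·314/(199.1·109000) = -0.319 mm
δ_CD = -12400·600/(233.3·109000) = -0.2926 mm
δ = Σδ_i = -0.01177 mm.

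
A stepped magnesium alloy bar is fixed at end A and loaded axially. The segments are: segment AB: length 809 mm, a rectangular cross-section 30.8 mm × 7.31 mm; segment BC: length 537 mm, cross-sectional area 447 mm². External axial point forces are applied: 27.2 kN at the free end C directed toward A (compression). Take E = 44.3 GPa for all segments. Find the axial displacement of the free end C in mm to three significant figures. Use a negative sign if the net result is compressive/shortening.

Internal axial forces (sectioning from the free end, tension +): N_BC = -27.2 kN, N_AB = -27.2 kN.
A_AB = 225.1 mm².
δ_AB = -27200·809/(225.1·44300) = -2.206 mm
δ_BC = -27200·537/(447·44300) = -0.7376 mm
δ = Σδ_i = -2.944 mm.

-2.94 mm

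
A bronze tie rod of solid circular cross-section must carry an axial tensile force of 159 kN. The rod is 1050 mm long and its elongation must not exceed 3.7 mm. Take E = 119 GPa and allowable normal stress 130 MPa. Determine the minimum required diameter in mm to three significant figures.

Required area A ≥ P/σ_allow = 159000/130 = 1223 mm².
For a solid circular section, d ≥ √(4A/π) = 39.46 mm.
Elongation limit: A ≥ PL/(Eδ_allow) = 159000·1050/(119000·3.7) = 379.2 mm² ⇒ d ≥ 21.97 mm.
The stress limit governs.

39.5 mm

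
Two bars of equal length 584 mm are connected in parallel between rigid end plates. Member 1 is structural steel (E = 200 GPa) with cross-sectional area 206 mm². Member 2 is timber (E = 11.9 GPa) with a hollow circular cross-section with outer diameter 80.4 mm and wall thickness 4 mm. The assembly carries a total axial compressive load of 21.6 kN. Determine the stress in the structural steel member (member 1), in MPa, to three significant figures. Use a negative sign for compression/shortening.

A_2 = 960.1 mm².
Equal strain + equilibrium ⇒ each member carries load in proportion to AE: A₁E₁ = 41200000 N, A₂E₂ = 11420000 N, ΣAE = 52620000 N.
σ₁ = P·E₁/ΣAE = -21600·200000/52620000 = -82.09 MPa.

-82.1 MPa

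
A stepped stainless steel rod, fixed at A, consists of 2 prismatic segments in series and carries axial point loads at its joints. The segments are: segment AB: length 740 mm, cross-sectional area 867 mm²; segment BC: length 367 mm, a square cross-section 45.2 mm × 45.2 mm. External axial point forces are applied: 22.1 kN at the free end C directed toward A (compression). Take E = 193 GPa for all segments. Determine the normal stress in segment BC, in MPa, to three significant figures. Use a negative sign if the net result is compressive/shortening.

Internal axial forces (sectioning from the free end, tension +): N_BC = -22.1 kN, N_AB = -22.1 kN.
A_BC = 2043 mm².
σ_BC = N_BC/A_BC = -22100/2043 = -10.82 MPa.

-10.8 MPa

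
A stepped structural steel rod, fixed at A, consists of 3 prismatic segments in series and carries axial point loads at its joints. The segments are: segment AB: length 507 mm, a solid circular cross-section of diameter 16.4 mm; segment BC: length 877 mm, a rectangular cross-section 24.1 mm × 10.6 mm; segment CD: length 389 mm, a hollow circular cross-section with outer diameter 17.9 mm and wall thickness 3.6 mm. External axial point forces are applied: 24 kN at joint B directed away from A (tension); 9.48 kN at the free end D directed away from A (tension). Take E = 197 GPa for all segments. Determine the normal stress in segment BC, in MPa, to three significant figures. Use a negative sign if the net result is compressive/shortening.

37.1 MPa

Internal axial forces (sectioning from the free end, tension +): N_CD = 9.48 kN, N_BC = 9.48 kN, N_AB = 33.48 kN.
A_BC = 255.5 mm².
σ_BC = N_BC/A_BC = 9480/255.5 = 37.11 MPa.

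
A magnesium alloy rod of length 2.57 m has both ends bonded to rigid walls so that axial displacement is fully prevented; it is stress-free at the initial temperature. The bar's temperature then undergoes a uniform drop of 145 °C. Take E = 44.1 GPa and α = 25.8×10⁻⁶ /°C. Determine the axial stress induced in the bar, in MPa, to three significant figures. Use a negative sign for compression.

165 MPa

Free thermal expansion αLΔT = 25.8e-6 · 2570 · -145 = -9.614 mm.
The walls impose strain ε = −(-9.614)/2570 = 3.7410e-03; σ = Eε = 44100 · 3.7410e-03 = 165 MPa.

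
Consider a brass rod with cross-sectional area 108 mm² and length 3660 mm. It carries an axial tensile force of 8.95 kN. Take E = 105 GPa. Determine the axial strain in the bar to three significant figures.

7.89e-04

σ = N/A = 82.87 MPa; ε = σ/E = 82.87/105000 = 7.892e-04.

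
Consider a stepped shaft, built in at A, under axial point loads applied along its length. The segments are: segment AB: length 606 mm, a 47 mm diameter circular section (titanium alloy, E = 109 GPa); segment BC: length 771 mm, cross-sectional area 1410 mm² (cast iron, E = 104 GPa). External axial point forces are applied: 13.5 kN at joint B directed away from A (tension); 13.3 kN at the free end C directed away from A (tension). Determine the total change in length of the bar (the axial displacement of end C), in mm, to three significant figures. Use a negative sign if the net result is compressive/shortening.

0.156 mm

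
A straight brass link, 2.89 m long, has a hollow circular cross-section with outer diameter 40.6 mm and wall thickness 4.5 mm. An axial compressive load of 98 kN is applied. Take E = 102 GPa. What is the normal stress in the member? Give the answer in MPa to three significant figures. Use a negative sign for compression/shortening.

-192 MPa

A = 510.4 mm².
σ = N/A = -98000/510.4 = -192 MPa.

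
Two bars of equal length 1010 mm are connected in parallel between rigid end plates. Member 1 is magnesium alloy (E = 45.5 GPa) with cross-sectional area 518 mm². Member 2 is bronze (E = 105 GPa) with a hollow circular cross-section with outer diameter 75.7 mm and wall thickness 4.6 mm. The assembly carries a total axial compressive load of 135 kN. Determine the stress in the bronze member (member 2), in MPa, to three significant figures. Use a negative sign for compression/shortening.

-108 MPa

A_2 = 1027 mm².
Equal strain + equilibrium ⇒ each member carries load in proportion to AE: A₁E₁ = 23570000 N, A₂E₂ = 107900000 N, ΣAE = 131500000 N.
σ₂ = P·E₂/ΣAE = -135000·105000/131500000 = -107.8 MPa.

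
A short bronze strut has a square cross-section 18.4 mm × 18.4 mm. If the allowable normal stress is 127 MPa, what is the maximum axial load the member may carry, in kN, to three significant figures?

A = 338.6 mm².
P_max = σ_allow · A = 127 · 338.6 = 43000 N = 43 kN.

43.0 kN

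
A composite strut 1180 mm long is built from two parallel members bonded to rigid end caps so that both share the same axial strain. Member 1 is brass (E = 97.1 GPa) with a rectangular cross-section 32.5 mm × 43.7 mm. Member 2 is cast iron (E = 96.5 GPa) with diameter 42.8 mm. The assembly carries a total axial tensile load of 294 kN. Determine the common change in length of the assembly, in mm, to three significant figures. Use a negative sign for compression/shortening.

1.25 mm

A_1 = 1420 mm².
A_2 = 1439 mm².
Equal strain + equilibrium ⇒ each member carries load in proportion to AE: A₁E₁ = 137900000 N, A₂E₂ = 138800000 N, ΣAE = 276700000 N.
δ = PL/ΣAE = 294000·1180/276700000 = 1.254 mm.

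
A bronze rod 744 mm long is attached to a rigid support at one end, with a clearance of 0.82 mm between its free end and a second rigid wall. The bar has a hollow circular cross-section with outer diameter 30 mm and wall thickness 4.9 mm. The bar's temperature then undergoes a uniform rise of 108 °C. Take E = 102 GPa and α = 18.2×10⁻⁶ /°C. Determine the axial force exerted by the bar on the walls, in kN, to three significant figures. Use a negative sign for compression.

-34.0 kN

Free thermal expansion αLΔT = 18.2e-6 · 744 · 108 = 1.462 mm.
The walls engage after the gap closes; constrained expansion = 1.462 − 0.82 = 0.6424 mm.
The walls impose strain ε = −(0.6424)/744 = -8.6345e-04; σ = Eε = 102000 · -8.6345e-04 = -88.07 MPa.
Wall reaction R = σ·A = -88.07·386.4 = -34030 N = -34.03 kN.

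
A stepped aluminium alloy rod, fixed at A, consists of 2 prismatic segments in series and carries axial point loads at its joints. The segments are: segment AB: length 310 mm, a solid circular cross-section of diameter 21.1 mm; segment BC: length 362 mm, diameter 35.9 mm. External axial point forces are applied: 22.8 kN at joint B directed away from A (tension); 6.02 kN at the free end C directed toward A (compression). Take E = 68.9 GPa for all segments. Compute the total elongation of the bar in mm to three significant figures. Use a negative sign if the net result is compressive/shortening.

0.185 mm

Internal axial forces (sectioning from the free end, tension +): N_BC = -6.02 kN, N_AB = 16.78 kN.
A_AB = 349.7 mm².
A_BC = 1012 mm².
δ_AB = 16780·310/(349.7·68900) = 0.2159 mm
δ_BC = -6020·362/(1012·68900) = -0.03125 mm
δ = Σδ_i = 0.1847 mm.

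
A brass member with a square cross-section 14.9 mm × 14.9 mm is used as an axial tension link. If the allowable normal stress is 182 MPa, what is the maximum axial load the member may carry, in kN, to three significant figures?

A = 222 mm².
P_max = σ_allow · A = 182 · 222 = 40410 N = 40.41 kN.

40.4 kN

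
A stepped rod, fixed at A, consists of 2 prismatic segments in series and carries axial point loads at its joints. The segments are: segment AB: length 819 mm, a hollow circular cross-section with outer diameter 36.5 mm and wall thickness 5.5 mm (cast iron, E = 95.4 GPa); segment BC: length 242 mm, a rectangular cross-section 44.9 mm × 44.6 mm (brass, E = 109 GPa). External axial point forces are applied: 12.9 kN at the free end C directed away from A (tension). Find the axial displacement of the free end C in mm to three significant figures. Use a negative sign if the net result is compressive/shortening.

0.221 mm

Internal axial forces (sectioning from the free end, tension +): N_BC = 12.9 kN, N_AB = 12.9 kN.
A_AB = 535.6 mm².
A_BC = 2003 mm².
δ_AB = 12900·819/(535.6·95400) = 0.2068 mm
δ_BC = 12900·242/(2003·109000) = 0.0143 mm
δ = Σδ_i = 0.2211 mm.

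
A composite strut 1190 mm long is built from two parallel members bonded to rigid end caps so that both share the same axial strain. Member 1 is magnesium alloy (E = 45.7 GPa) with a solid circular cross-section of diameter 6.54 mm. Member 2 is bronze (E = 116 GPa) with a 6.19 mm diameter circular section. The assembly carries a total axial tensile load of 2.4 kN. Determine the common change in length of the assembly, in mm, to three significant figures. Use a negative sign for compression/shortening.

0.568 mm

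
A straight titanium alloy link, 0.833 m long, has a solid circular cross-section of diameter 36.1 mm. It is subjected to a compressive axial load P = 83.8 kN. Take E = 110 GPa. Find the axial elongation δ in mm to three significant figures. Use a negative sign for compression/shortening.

A = 1024 mm².
δ_mech = NL/(AE) = -83800·833/(1024·110000) = -0.62 mm.

-0.620 mm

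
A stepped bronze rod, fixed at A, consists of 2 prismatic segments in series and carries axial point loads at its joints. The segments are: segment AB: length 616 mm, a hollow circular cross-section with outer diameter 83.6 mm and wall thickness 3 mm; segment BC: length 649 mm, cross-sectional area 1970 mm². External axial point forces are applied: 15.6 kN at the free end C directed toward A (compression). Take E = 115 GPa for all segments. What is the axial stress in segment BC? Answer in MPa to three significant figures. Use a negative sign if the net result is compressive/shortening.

Internal axial forces (sectioning from the free end, tension +): N_BC = -15.6 kN, N_AB = -15.6 kN.
σ_BC = N_BC/A_BC = -15600/1970 = -7.919 MPa.

-7.92 MPa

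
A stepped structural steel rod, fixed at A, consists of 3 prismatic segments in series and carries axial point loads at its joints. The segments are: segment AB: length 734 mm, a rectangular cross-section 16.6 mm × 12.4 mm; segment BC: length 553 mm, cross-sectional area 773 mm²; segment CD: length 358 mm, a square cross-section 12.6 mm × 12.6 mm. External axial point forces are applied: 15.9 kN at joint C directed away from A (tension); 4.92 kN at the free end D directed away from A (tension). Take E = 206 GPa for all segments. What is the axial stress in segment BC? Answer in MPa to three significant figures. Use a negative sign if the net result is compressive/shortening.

Internal axial forces (sectioning from the free end, tension +): N_CD = 4.92 kN, N_BC = 20.82 kN, N_AB = 20.82 kN.
σ_BC = N_BC/A_BC = 20820/773 = 26.93 MPa.

26.9 MPa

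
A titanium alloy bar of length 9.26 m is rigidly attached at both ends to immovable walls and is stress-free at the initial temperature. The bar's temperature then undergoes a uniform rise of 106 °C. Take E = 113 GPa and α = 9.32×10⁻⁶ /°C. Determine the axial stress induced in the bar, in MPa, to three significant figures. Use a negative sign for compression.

-112 MPa

Free thermal expansion αLΔT = 9.32e-6 · 9260 · 106 = 9.148 mm.
The walls impose strain ε = −(9.148)/9260 = -9.8792e-04; σ = Eε = 113000 · -9.8792e-04 = -111.6 MPa.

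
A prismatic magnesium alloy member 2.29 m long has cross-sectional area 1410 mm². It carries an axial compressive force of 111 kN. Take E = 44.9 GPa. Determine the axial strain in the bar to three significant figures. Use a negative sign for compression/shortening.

σ = N/A = -78.72 MPa; ε = σ/E = -78.72/44900 = -1.753e-03.

-0.00175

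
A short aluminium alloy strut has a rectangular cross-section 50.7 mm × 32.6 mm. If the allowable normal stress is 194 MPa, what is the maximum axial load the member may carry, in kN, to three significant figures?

321 kN

A = 1653 mm².
P_max = σ_allow · A = 194 · 1653 = 320600 N = 320.6 kN.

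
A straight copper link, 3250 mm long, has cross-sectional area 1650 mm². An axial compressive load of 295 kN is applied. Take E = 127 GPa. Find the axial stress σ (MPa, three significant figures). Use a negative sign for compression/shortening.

σ = N/A = -295000/1650 = -178.8 MPa.

-179 MPa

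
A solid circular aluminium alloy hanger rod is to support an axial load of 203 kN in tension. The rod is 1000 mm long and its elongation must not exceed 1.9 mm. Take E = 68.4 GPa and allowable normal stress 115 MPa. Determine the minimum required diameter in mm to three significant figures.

Required area A ≥ P/σ_allow = 203000/115 = 1765 mm².
For a solid circular section, d ≥ √(4A/π) = 47.41 mm.
Elongation limit: A ≥ PL/(Eδ_allow) = 203000·1000/(68400·1.9) = 1562 mm² ⇒ d ≥ 44.6 mm.
The stress limit governs.

47.4 mm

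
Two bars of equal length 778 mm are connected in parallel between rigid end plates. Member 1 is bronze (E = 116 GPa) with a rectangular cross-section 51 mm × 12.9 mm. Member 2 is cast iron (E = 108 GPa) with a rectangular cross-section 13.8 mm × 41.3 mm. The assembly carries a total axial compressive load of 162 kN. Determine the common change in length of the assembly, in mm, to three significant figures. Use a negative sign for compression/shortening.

-0.914 mm

A_1 = 657.9 mm².
A_2 = 569.9 mm².
Equal strain + equilibrium ⇒ each member carries load in proportion to AE: A₁E₁ = 76320000 N, A₂E₂ = 61550000 N, ΣAE = 137900000 N.
δ = PL/ΣAE = -162000·778/137900000 = -0.9142 mm.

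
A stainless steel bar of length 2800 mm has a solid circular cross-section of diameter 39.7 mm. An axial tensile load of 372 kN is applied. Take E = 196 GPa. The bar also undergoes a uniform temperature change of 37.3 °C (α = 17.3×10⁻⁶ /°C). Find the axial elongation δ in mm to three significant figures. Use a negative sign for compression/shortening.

6.10 mm

A = 1238 mm².
δ_mech = NL/(AE) = 372000·2800/(1238·196000) = 4.293 mm.
δ_thermal = αLΔT = 17.3e-6·2800·37.3 = 1.807 mm.
δ = δ_mech + δ_thermal = 6.1 mm.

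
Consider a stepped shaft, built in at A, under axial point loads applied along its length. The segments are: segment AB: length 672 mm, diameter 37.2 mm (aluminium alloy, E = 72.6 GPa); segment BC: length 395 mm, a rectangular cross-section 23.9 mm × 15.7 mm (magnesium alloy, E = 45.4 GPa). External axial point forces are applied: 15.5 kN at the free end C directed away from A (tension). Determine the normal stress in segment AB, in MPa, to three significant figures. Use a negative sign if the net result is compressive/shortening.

Internal axial forces (sectioning from the free end, tension +): N_BC = 15.5 kN, N_AB = 15.5 kN.
A_AB = 1087 mm².
σ_AB = N_AB/A_AB = 15500/1087 = 14.26 MPa.

14.3 MPa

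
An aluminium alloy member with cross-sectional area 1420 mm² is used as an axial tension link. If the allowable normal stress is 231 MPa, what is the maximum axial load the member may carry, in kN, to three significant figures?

328 kN

P_max = σ_allow · A = 231 · 1420 = 328000 N = 328 kN.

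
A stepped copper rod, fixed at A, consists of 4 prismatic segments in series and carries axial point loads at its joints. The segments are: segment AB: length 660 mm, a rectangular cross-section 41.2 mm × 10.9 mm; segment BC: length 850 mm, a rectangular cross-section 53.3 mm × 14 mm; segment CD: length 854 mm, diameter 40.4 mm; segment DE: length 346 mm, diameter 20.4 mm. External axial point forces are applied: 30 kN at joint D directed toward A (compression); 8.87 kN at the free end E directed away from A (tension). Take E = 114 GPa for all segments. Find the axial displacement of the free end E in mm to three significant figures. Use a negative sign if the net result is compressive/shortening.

-0.525 mm

Internal axial forces (sectioning from the free end, tension +): N_DE = 8.87 kN, N_CD = -21.13 kN, N_BC = -21.13 kN, N_AB = -21.13 kN.
A_AB = 449.1 mm².
A_BC = 746.2 mm².
A_CD = 1282 mm².
A_DE = 326.9 mm².
δ_AB = -21130·660/(449.1·114000) = -0.2724 mm
δ_BC = -21130·850/(746.2·114000) = -0.2111 mm
δ_CD = -21130·854/(1282·114000) = -0.1235 mm
δ_DE = 8870·346/(326.9·114000) = 0.08237 mm
δ = Σδ_i = -0.5247 mm.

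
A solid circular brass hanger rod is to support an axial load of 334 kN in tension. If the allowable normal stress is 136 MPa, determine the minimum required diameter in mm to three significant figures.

55.9 mm

Required area A ≥ P/σ_allow = 334000/136 = 2456 mm².
For a solid circular section, d ≥ √(4A/π) = 55.92 mm.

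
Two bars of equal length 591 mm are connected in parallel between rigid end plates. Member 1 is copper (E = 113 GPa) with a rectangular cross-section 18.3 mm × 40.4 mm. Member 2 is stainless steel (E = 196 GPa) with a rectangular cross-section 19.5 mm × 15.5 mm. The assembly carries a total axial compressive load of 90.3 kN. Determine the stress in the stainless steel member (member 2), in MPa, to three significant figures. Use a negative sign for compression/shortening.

A_1 = 739.3 mm².
A_2 = 302.2 mm².
Equal strain + equilibrium ⇒ each member carries load in proportion to AE: A₁E₁ = 83540000 N, A₂E₂ = 59240000 N, ΣAE = 142800000 N.
σ₂ = P·E₂/ΣAE = -90300·196000/142800000 = -124 MPa.

-124 MPa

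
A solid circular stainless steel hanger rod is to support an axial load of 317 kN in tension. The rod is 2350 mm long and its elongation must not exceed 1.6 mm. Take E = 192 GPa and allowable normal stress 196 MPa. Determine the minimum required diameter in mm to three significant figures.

55.6 mm

Required area A ≥ P/σ_allow = 317000/196 = 1617 mm².
For a solid circular section, d ≥ √(4A/π) = 45.38 mm.
Elongation limit: A ≥ PL/(Eδ_allow) = 317000·2350/(192000·1.6) = 2425 mm² ⇒ d ≥ 55.57 mm.
The elongation limit governs.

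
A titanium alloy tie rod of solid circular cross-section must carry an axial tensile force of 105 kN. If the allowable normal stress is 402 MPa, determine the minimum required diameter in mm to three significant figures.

18.2 mm

Required area A ≥ P/σ_allow = 105000/402 = 261.2 mm².
For a solid circular section, d ≥ √(4A/π) = 18.24 mm.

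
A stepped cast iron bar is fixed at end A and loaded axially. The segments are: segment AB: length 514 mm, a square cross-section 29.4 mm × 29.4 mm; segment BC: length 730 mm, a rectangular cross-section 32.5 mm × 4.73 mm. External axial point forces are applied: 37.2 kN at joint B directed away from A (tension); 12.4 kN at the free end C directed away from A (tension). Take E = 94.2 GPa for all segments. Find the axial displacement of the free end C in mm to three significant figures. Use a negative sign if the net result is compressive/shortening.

0.938 mm

Internal axial forces (sectioning from the free end, tension +): N_BC = 12.4 kN, N_AB = 49.6 kN.
A_AB = 864.4 mm².
A_BC = 153.7 mm².
δ_AB = 49600·514/(864.4·94200) = 0.3131 mm
δ_BC = 12400·730/(153.7·94200) = 0.6251 mm
δ = Σδ_i = 0.9382 mm.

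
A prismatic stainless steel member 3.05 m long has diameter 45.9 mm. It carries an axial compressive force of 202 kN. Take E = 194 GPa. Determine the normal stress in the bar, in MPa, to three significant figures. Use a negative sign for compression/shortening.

-122 MPa

A = 1655 mm².
σ = N/A = -202000/1655 = -122.1 MPa.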